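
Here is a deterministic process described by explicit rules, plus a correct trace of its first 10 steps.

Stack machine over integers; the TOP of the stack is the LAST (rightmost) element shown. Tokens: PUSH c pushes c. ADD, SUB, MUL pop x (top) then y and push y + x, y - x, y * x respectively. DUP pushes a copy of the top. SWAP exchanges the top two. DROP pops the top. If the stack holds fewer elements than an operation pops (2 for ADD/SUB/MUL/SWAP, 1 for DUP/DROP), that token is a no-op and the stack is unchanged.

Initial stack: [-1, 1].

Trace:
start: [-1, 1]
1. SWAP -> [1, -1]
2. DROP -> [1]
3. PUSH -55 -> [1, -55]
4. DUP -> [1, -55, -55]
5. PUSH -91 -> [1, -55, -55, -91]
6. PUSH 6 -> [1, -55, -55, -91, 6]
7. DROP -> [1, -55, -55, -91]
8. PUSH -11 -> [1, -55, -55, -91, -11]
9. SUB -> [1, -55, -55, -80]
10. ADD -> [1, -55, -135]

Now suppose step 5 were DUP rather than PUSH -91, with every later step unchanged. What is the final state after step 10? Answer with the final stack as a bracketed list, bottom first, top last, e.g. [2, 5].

(re-executing from step 5 with the substitution; state before step 5: [1, -55, -55])
5. DUP -> [1, -55, -55, -55]
6. PUSH 6 -> [1, -55, -55, -55, 6]
7. DROP -> [1, -55, -55, -55]
8. PUSH -11 -> [1, -55, -55, -55, -11]
9. SUB -> [1, -55, -55, -44]
10. ADD -> [1, -55, -99]

[1, -55, -99]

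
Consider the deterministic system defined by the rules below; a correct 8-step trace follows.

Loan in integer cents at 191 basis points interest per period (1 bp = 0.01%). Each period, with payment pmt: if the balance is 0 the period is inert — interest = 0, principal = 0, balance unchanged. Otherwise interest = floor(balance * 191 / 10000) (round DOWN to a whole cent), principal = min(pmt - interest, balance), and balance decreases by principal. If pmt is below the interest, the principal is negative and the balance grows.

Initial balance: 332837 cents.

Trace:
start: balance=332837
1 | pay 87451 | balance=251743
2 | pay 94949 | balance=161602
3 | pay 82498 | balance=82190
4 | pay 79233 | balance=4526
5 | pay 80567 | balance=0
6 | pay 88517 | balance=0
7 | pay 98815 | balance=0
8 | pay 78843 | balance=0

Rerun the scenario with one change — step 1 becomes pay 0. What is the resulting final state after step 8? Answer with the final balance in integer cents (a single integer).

0

(re-executing from step 1 with the substitution; state before step 1: balance=332837)
1 | pay 0 | balance=339194
2 | pay 94949 | balance=250723
3 | pay 82498 | balance=173013
4 | pay 79233 | balance=97084
5 | pay 80567 | balance=18371
6 | pay 88517 | balance=0
7 | pay 98815 | balance=0
8 | pay 78843 | balance=0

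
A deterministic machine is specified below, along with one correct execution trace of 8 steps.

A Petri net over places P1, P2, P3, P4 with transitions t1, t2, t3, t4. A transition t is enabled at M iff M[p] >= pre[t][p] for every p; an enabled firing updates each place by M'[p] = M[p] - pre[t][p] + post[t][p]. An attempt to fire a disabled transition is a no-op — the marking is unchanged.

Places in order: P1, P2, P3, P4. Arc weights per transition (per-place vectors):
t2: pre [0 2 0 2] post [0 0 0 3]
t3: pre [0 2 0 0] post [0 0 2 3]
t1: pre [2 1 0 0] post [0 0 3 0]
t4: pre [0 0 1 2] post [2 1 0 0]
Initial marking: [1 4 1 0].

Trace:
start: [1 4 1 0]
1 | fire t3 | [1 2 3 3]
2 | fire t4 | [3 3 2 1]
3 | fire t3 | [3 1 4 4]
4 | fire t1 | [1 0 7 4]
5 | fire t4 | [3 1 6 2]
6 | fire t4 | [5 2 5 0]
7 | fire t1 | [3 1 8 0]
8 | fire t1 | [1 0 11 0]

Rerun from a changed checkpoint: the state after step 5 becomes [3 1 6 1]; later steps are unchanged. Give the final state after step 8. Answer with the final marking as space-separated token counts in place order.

state after step 5 := [3 1 6 1]
6 | fire t4 | [3 1 6 1]
7 | fire t1 | [1 0 9 1]
8 | fire t1 | [1 0 9 1]

1 0 9 1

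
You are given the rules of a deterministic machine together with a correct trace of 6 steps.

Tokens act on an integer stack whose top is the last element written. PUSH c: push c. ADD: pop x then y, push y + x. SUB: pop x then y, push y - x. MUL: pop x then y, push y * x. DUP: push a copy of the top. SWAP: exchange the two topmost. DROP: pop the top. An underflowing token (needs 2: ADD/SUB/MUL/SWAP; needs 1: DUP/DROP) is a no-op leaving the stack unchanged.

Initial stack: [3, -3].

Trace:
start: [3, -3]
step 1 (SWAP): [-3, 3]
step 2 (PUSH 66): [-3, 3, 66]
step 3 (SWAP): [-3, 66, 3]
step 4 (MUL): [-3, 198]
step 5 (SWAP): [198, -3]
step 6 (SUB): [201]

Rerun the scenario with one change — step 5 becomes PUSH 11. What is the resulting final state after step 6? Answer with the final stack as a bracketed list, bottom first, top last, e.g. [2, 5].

(re-executing from step 5 with the substitution; state before step 5: [-3, 198])
step 5 (PUSH 11): [-3, 198, 11]
step 6 (SUB): [-3, 187]

[-3, 187]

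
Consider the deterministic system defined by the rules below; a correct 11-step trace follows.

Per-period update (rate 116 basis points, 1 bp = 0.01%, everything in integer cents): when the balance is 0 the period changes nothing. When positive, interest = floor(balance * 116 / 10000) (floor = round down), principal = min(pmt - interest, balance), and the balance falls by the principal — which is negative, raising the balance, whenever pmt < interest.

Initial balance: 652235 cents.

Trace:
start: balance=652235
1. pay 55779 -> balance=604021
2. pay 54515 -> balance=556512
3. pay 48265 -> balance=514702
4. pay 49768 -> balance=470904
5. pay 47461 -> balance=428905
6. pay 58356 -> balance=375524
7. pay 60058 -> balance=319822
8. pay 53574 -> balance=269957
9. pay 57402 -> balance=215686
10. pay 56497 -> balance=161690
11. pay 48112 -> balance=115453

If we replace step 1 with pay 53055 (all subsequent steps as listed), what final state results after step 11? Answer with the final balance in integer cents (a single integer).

118510

(re-executing from step 1 with the substitution; state before step 1: balance=652235)
1. pay 53055 -> balance=606745
2. pay 54515 -> balance=559268
3. pay 48265 -> balance=517490
4. pay 49768 -> balance=473724
5. pay 47461 -> balance=431758
6. pay 58356 -> balance=378410
7. pay 60058 -> balance=322741
8. pay 53574 -> balance=272910
9. pay 57402 -> balance=218673
10. pay 56497 -> balance=164712
11. pay 48112 -> balance=118510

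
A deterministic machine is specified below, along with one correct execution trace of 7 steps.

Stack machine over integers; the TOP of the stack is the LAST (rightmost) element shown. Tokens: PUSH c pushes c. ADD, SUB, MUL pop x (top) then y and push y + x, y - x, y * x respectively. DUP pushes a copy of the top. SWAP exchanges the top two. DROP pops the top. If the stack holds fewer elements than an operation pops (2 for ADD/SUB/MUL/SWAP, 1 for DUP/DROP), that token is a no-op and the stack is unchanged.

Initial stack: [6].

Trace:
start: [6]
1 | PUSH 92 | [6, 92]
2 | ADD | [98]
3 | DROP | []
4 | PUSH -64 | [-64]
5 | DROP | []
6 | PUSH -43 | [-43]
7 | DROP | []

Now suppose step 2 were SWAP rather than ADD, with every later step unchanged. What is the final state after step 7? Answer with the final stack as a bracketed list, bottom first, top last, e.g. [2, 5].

[92]

(re-executing from step 2 with the substitution; state before step 2: [6, 92])
2 | SWAP | [92, 6]
3 | DROP | [92]
4 | PUSH -64 | [92, -64]
5 | DROP | [92]
6 | PUSH -43 | [92, -43]
7 | DROP | [92]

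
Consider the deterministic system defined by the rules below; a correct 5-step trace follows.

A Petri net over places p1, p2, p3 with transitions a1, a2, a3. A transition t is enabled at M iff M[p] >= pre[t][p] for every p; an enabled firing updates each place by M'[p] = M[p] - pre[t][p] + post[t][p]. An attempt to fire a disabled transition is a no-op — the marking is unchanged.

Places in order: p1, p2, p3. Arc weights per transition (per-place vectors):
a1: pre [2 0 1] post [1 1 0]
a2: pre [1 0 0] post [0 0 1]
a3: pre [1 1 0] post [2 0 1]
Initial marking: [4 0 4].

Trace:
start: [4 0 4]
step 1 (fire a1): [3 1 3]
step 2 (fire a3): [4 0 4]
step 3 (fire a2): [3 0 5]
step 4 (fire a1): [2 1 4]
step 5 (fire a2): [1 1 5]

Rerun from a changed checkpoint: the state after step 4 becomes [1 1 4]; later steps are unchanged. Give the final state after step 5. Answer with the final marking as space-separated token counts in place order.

state after step 4 := [1 1 4]
step 5 (fire a2): [0 1 5]

0 1 5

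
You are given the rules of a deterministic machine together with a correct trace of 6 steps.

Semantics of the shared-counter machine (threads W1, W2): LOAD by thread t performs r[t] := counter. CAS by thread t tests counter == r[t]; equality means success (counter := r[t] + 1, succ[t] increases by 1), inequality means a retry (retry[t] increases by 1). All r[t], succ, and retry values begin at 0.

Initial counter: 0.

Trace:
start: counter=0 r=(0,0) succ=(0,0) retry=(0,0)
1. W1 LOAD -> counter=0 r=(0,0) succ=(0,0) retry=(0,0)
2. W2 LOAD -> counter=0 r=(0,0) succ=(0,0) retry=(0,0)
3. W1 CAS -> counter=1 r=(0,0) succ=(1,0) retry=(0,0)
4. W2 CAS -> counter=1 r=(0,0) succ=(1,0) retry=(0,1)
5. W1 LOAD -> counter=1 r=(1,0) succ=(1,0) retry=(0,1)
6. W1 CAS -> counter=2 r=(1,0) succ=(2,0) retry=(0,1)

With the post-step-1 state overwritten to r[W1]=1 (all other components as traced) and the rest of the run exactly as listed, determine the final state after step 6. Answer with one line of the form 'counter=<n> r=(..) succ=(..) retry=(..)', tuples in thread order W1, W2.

counter=2 r=(1,0) succ=(1,1) retry=(1,0)

state after step 1 := counter=0 r=(1,0) succ=(0,0) retry=(0,0)
2. W2 LOAD -> counter=0 r=(1,0) succ=(0,0) retry=(0,0)
3. W1 CAS -> counter=0 r=(1,0) succ=(0,0) retry=(1,0)
4. W2 CAS -> counter=1 r=(1,0) succ=(0,1) retry=(1,0)
5. W1 LOAD -> counter=1 r=(1,0) succ=(0,1) retry=(1,0)
6. W1 CAS -> counter=2 r=(1,0) succ=(1,1) retry=(1,0)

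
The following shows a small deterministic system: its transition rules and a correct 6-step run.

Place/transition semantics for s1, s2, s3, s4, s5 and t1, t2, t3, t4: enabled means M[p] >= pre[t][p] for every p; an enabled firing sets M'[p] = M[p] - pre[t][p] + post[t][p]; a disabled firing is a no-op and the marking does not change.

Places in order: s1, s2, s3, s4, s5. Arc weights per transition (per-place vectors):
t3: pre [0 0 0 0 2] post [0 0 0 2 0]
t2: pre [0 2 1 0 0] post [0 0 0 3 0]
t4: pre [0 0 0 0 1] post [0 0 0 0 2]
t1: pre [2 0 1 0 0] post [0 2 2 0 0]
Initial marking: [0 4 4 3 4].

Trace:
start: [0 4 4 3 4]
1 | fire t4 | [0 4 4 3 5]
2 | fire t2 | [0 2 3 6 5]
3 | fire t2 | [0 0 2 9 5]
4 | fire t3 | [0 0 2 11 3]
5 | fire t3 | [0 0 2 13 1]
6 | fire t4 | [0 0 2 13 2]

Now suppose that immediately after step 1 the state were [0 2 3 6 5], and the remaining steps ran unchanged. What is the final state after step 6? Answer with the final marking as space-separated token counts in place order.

state after step 1 := [0 2 3 6 5]
2 | fire t2 | [0 0 2 9 5]
3 | fire t2 | [0 0 2 9 5]
4 | fire t3 | [0 0 2 11 3]
5 | fire t3 | [0 0 2 13 1]
6 | fire t4 | [0 0 2 13 2]

0 0 2 13 2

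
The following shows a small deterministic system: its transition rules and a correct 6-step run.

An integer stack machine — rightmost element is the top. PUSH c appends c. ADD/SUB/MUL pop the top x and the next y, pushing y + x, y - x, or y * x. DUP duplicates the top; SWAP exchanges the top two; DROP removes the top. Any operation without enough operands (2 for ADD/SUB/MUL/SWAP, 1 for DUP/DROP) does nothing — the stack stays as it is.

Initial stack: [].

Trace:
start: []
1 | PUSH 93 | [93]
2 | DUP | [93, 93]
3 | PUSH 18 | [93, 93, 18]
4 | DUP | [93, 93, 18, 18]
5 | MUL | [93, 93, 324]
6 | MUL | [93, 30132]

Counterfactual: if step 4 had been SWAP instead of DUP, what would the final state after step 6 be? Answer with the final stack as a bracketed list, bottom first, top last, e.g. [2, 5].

(re-executing from step 4 with the substitution; state before step 4: [93, 93, 18])
4 | SWAP | [93, 18, 93]
5 | MUL | [93, 1674]
6 | MUL | [155682]

[155682]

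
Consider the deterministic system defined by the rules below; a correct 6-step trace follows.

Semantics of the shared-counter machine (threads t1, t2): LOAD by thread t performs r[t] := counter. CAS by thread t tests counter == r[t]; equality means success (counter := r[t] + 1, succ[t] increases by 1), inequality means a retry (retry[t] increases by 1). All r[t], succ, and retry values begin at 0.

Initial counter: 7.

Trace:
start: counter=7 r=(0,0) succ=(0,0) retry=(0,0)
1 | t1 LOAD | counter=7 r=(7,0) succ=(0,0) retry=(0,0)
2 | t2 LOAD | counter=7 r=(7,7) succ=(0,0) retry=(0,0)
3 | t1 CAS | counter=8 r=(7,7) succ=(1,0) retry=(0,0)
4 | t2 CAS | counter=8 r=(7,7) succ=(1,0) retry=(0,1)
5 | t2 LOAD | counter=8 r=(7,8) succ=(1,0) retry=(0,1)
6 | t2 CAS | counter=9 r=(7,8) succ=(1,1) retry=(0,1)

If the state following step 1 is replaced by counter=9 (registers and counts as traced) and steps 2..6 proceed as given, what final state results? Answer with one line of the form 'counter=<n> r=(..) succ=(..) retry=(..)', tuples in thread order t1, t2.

state after step 1 := counter=9 r=(7,0) succ=(0,0) retry=(0,0)
2 | t2 LOAD | counter=9 r=(7,9) succ=(0,0) retry=(0,0)
3 | t1 CAS | counter=9 r=(7,9) succ=(0,0) retry=(1,0)
4 | t2 CAS | counter=10 r=(7,9) succ=(0,1) retry=(1,0)
5 | t2 LOAD | counter=10 r=(7,10) succ=(0,1) retry=(1,0)
6 | t2 CAS | counter=11 r=(7,10) succ=(0,2) retry=(1,0)

counter=11 r=(7,10) succ=(0,2) retry=(1,0)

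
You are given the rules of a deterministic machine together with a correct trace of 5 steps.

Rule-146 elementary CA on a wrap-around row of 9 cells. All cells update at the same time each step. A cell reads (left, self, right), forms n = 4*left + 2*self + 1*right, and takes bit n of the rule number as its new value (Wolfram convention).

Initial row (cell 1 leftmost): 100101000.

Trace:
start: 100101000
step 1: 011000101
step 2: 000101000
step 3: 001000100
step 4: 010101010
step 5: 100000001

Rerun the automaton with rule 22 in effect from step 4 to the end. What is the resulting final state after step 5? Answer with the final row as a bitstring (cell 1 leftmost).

(re-executing steps 4..5 under rule 22; state before step 4: 001000100)
step 4: 011101110
step 5: 100000001

100000001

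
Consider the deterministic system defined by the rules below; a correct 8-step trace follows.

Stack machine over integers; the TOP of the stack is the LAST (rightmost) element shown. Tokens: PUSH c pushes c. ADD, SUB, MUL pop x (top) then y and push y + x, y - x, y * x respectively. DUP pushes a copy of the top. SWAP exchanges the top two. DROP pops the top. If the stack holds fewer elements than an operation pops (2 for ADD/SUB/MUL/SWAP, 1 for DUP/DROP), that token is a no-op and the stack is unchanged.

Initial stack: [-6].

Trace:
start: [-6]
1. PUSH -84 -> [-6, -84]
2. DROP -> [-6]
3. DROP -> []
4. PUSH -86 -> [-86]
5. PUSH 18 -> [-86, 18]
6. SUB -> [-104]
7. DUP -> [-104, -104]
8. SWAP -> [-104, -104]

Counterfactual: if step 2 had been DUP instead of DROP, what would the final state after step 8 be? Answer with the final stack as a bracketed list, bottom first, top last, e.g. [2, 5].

[-6, -84, -104, -104]

(re-executing from step 2 with the substitution; state before step 2: [-6, -84])
2. DUP -> [-6, -84, -84]
3. DROP -> [-6, -84]
4. PUSH -86 -> [-6, -84, -86]
5. PUSH 18 -> [-6, -84, -86, 18]
6. SUB -> [-6, -84, -104]
7. DUP -> [-6, -84, -104, -104]
8. SWAP -> [-6, -84, -104, -104]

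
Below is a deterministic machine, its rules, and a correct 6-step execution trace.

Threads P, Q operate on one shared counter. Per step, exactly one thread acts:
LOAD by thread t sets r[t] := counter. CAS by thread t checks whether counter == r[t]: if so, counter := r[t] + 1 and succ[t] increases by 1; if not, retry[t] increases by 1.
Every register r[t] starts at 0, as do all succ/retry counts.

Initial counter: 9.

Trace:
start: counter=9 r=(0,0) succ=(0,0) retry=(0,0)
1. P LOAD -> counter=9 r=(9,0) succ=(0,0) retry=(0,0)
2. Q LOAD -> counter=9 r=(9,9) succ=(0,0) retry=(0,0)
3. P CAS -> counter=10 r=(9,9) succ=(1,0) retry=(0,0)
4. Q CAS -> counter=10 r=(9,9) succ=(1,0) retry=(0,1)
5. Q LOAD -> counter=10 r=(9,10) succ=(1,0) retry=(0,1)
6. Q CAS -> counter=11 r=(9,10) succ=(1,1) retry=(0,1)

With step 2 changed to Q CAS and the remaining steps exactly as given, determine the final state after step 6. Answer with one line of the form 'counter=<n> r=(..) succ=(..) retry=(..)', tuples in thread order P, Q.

(re-executing from step 2 with the substitution; state before step 2: counter=9 r=(9,0) succ=(0,0) retry=(0,0))
2. Q CAS -> counter=9 r=(9,0) succ=(0,0) retry=(0,1)
3. P CAS -> counter=10 r=(9,0) succ=(1,0) retry=(0,1)
4. Q CAS -> counter=10 r=(9,0) succ=(1,0) retry=(0,2)
5. Q LOAD -> counter=10 r=(9,10) succ=(1,0) retry=(0,2)
6. Q CAS -> counter=11 r=(9,10) succ=(1,1) retry=(0,2)

counter=11 r=(9,10) succ=(1,1) retry=(0,2)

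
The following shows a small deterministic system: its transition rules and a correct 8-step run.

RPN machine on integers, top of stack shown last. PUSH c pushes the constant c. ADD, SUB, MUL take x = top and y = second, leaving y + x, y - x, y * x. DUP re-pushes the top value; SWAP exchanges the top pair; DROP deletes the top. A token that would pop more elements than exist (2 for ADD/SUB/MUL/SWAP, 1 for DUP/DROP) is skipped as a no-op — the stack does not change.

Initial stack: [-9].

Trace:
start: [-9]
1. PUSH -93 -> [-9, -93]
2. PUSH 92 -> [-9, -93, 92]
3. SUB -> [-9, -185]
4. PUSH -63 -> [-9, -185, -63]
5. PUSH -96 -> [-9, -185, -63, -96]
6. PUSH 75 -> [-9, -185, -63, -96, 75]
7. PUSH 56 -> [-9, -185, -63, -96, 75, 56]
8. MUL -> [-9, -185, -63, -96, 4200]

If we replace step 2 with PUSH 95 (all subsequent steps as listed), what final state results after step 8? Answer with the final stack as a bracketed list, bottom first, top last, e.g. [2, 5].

(re-executing from step 2 with the substitution; state before step 2: [-9, -93])
2. PUSH 95 -> [-9, -93, 95]
3. SUB -> [-9, -188]
4. PUSH -63 -> [-9, -188, -63]
5. PUSH -96 -> [-9, -188, -63, -96]
6. PUSH 75 -> [-9, -188, -63, -96, 75]
7. PUSH 56 -> [-9, -188, -63, -96, 75, 56]
8. MUL -> [-9, -188, -63, -96, 4200]

[-9, -188, -63, -96, 4200]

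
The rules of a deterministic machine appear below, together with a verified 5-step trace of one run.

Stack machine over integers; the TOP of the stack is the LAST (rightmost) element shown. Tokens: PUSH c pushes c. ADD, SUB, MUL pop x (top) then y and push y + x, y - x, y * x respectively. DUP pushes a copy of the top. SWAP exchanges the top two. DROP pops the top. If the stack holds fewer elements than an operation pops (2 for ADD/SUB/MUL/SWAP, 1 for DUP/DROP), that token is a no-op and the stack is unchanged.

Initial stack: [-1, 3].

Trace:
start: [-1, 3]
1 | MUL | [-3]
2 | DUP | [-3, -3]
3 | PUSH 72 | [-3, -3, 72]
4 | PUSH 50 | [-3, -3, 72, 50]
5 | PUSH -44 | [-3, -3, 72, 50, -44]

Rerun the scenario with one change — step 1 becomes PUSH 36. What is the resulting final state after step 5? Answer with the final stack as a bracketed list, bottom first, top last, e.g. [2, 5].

(re-executing from step 1 with the substitution; state before step 1: [-1, 3])
1 | PUSH 36 | [-1, 3, 36]
2 | DUP | [-1, 3, 36, 36]
3 | PUSH 72 | [-1, 3, 36, 36, 72]
4 | PUSH 50 | [-1, 3, 36, 36, 72, 50]
5 | PUSH -44 | [-1, 3, 36, 36, 72, 50, -44]

[-1, 3, 36, 36, 72, 50, -44]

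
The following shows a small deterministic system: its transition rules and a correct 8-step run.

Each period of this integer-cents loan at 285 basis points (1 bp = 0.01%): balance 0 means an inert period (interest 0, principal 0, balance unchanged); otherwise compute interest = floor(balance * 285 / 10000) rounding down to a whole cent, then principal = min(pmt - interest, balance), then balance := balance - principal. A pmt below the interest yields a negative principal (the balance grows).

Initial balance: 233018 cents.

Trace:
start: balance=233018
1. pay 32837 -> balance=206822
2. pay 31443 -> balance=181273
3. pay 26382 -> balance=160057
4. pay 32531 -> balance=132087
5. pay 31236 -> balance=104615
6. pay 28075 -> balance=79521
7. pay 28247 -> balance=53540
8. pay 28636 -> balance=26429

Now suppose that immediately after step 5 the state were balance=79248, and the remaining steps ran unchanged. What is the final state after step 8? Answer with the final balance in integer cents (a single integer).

0

state after step 5 := balance=79248
6. pay 28075 -> balance=53431
7. pay 28247 -> balance=26706
8. pay 28636 -> balance=0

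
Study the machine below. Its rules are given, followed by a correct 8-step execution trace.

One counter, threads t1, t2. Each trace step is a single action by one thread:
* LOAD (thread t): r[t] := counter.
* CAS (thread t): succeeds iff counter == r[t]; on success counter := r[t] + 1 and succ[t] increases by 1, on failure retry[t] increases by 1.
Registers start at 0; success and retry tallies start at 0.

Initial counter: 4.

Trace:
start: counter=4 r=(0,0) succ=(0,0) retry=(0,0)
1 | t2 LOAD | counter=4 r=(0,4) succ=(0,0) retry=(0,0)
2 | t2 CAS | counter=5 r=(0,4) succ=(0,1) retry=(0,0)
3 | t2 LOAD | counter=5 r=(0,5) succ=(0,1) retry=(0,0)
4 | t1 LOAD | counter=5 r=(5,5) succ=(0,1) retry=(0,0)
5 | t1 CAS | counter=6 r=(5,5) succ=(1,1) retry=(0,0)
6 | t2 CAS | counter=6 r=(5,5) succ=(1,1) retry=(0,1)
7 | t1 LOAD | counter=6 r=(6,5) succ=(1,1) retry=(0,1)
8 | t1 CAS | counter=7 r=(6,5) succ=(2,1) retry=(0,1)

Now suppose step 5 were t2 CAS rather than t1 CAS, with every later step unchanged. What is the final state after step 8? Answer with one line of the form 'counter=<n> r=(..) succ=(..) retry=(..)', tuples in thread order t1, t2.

(re-executing from step 5 with the substitution; state before step 5: counter=5 r=(5,5) succ=(0,1) retry=(0,0))
5 | t2 CAS | counter=6 r=(5,5) succ=(0,2) retry=(0,0)
6 | t2 CAS | counter=6 r=(5,5) succ=(0,2) retry=(0,1)
7 | t1 LOAD | counter=6 r=(6,5) succ=(0,2) retry=(0,1)
8 | t1 CAS | counter=7 r=(6,5) succ=(1,2) retry=(0,1)

counter=7 r=(6,5) succ=(1,2) retry=(0,1)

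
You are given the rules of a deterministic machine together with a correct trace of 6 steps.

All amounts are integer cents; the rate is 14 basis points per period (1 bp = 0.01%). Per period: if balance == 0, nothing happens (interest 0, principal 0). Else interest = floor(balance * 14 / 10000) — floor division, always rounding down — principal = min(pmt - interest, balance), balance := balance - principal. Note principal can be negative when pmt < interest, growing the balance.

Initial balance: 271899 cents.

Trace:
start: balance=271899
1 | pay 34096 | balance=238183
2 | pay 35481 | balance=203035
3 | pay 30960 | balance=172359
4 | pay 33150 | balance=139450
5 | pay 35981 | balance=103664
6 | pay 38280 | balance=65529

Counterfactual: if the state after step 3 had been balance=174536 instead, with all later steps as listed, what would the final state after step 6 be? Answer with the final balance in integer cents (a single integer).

67715

state after step 3 := balance=174536
4 | pay 33150 | balance=141630
5 | pay 35981 | balance=105847
6 | pay 38280 | balance=67715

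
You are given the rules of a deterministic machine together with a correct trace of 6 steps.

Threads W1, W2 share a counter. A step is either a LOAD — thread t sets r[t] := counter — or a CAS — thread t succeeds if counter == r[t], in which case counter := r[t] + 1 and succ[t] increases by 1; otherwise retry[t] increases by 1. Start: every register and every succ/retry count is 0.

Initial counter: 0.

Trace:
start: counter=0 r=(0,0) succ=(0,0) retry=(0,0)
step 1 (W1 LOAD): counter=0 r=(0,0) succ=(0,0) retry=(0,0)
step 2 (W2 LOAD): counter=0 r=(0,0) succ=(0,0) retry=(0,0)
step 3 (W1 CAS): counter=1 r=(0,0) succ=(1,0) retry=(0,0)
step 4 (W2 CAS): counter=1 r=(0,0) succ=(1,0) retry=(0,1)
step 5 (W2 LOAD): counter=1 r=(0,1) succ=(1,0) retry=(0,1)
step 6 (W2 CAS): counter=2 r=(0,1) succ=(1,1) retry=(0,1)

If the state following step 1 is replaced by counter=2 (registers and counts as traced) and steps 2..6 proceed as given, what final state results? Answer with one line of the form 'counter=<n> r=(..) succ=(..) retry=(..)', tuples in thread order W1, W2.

counter=4 r=(0,3) succ=(0,2) retry=(1,0)

state after step 1 := counter=2 r=(0,0) succ=(0,0) retry=(0,0)
step 2 (W2 LOAD): counter=2 r=(0,2) succ=(0,0) retry=(0,0)
step 3 (W1 CAS): counter=2 r=(0,2) succ=(0,0) retry=(1,0)
step 4 (W2 CAS): counter=3 r=(0,2) succ=(0,1) retry=(1,0)
step 5 (W2 LOAD): counter=3 r=(0,3) succ=(0,1) retry=(1,0)
step 6 (W2 CAS): counter=4 r=(0,3) succ=(0,2) retry=(1,0)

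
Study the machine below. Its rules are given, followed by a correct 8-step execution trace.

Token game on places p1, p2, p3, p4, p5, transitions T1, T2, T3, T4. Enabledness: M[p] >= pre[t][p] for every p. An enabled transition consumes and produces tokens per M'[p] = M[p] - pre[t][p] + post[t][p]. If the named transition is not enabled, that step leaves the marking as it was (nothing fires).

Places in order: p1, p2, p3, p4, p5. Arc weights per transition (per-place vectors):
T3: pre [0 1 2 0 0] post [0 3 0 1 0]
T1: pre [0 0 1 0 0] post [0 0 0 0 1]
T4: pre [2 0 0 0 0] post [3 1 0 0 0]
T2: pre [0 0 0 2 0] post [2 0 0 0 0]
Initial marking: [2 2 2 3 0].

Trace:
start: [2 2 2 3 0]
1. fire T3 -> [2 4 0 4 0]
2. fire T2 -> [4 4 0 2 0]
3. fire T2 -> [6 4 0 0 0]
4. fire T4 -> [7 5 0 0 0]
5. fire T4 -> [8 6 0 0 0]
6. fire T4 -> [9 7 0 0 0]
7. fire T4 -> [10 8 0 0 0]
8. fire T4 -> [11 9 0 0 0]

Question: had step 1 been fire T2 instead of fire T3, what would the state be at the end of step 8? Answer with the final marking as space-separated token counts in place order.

9 7 2 1 0

(re-executing from step 1 with the substitution; state before step 1: [2 2 2 3 0])
1. fire T2 -> [4 2 2 1 0]
2. fire T2 -> [4 2 2 1 0]
3. fire T2 -> [4 2 2 1 0]
4. fire T4 -> [5 3 2 1 0]
5. fire T4 -> [6 4 2 1 0]
6. fire T4 -> [7 5 2 1 0]
7. fire T4 -> [8 6 2 1 0]
8. fire T4 -> [9 7 2 1 0]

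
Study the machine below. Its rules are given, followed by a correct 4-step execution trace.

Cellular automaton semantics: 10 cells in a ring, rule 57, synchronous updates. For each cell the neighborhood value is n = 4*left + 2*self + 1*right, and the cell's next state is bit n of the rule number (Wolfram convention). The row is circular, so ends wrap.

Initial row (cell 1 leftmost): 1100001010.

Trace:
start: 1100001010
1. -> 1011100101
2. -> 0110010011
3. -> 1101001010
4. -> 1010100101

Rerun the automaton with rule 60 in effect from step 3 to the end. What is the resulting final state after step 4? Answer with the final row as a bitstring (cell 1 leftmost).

(re-executing steps 3..4 under rule 60; state before step 3: 0110010011)
3. -> 1101011010
4. -> 1011110111

1011110111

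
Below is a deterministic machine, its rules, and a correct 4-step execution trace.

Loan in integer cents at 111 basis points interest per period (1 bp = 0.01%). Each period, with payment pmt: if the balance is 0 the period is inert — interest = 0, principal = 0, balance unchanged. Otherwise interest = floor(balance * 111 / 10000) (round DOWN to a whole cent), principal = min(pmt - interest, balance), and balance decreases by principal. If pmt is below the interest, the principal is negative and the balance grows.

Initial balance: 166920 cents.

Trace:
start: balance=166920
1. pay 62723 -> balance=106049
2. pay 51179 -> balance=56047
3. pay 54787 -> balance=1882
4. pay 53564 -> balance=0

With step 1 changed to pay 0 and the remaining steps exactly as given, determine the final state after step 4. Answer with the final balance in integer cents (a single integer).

13173

(re-executing from step 1 with the substitution; state before step 1: balance=166920)
1. pay 0 -> balance=168772
2. pay 51179 -> balance=119466
3. pay 54787 -> balance=66005
4. pay 53564 -> balance=13173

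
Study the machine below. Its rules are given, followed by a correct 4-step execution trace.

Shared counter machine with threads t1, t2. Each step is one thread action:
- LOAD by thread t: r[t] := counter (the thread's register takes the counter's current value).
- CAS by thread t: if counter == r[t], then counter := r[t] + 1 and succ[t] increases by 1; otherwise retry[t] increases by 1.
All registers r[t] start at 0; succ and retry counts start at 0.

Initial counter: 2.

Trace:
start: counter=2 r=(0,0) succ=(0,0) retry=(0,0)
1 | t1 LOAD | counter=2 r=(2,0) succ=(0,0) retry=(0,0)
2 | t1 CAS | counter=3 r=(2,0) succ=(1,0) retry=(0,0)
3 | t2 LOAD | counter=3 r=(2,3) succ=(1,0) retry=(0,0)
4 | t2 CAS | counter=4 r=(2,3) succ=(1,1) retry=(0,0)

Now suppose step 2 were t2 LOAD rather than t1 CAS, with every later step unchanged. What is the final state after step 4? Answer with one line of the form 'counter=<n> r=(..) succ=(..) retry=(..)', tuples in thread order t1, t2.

(re-executing from step 2 with the substitution; state before step 2: counter=2 r=(2,0) succ=(0,0) retry=(0,0))
2 | t2 LOAD | counter=2 r=(2,2) succ=(0,0) retry=(0,0)
3 | t2 LOAD | counter=2 r=(2,2) succ=(0,0) retry=(0,0)
4 | t2 CAS | counter=3 r=(2,2) succ=(0,1) retry=(0,0)

counter=3 r=(2,2) succ=(0,1) retry=(0,0)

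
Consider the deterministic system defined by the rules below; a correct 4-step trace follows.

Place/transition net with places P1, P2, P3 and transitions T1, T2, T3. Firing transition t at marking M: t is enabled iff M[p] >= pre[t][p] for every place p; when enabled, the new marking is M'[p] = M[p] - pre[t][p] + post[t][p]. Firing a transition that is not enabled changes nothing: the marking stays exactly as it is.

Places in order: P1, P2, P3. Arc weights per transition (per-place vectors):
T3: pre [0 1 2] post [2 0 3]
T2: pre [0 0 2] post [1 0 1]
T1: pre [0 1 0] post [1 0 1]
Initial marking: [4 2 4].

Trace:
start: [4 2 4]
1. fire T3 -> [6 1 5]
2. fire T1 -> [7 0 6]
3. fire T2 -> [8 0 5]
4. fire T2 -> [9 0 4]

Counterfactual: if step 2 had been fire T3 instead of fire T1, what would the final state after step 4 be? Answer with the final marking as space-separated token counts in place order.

(re-executing from step 2 with the substitution; state before step 2: [6 1 5])
2. fire T3 -> [8 0 6]
3. fire T2 -> [9 0 5]
4. fire T2 -> [10 0 4]

10 0 4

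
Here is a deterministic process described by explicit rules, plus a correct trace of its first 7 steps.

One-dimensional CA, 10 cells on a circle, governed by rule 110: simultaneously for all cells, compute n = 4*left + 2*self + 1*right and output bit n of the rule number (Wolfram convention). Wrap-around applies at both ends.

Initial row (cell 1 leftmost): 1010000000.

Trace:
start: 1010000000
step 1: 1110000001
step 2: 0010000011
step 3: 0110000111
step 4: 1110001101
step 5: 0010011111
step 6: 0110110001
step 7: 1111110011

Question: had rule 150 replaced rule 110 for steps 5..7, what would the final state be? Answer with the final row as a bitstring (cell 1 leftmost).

(re-executing steps 5..7 under rule 150; state before step 5: 1110001101)
step 5: 1101010000
step 6: 0001011001
step 7: 1011000111

1011000111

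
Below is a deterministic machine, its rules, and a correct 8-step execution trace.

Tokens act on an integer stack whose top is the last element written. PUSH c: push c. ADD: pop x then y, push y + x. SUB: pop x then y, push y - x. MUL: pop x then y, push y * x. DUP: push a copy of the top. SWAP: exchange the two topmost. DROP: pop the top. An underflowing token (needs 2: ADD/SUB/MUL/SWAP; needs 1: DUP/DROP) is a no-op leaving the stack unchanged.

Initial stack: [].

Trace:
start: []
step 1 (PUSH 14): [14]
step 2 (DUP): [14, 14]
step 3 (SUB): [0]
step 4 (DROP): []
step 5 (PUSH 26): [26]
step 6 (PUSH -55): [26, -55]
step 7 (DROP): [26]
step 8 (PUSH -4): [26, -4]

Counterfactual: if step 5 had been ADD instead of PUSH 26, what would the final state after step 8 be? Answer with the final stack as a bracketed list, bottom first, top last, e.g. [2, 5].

(re-executing from step 5 with the substitution; state before step 5: [])
step 5 (ADD): []
step 6 (PUSH -55): [-55]
step 7 (DROP): []
step 8 (PUSH -4): [-4]

[-4]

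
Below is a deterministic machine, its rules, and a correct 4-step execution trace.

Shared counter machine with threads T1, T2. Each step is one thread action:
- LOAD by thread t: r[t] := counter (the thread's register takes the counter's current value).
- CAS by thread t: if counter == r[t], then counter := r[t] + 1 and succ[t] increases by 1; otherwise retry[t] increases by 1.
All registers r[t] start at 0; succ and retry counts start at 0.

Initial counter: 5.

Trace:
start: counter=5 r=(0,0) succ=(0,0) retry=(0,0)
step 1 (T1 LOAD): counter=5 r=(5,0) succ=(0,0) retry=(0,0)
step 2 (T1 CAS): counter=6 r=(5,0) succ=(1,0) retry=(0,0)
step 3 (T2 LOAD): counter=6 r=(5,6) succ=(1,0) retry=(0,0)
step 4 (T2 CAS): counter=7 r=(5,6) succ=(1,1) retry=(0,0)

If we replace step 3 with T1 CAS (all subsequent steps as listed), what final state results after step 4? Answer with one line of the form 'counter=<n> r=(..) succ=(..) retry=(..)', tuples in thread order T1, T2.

counter=6 r=(5,0) succ=(1,0) retry=(1,1)

(re-executing from step 3 with the substitution; state before step 3: counter=6 r=(5,0) succ=(1,0) retry=(0,0))
step 3 (T1 CAS): counter=6 r=(5,0) succ=(1,0) retry=(1,0)
step 4 (T2 CAS): counter=6 r=(5,0) succ=(1,0) retry=(1,1)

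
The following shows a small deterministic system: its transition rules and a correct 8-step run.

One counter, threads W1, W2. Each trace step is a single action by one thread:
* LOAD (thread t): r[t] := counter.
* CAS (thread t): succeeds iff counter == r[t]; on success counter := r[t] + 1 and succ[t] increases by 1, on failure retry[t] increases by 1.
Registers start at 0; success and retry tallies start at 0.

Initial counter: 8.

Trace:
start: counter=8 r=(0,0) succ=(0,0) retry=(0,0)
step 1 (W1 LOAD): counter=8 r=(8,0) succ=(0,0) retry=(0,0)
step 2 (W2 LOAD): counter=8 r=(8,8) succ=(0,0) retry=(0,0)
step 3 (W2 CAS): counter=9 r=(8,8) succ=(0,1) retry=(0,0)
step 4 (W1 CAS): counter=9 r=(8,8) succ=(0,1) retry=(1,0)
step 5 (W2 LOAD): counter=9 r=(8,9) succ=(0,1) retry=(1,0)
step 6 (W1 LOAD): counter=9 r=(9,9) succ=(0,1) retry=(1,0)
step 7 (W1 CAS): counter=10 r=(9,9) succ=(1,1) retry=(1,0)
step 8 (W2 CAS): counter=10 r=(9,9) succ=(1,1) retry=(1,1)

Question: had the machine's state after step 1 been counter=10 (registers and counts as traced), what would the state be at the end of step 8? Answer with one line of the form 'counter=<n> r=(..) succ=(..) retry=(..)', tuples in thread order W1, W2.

state after step 1 := counter=10 r=(8,0) succ=(0,0) retry=(0,0)
step 2 (W2 LOAD): counter=10 r=(8,10) succ=(0,0) retry=(0,0)
step 3 (W2 CAS): counter=11 r=(8,10) succ=(0,1) retry=(0,0)
step 4 (W1 CAS): counter=11 r=(8,10) succ=(0,1) retry=(1,0)
step 5 (W2 LOAD): counter=11 r=(8,11) succ=(0,1) retry=(1,0)
step 6 (W1 LOAD): counter=11 r=(11,11) succ=(0,1) retry=(1,0)
step 7 (W1 CAS): counter=12 r=(11,11) succ=(1,1) retry=(1,0)
step 8 (W2 CAS): counter=12 r=(11,11) succ=(1,1) retry=(1,1)

counter=12 r=(11,11) succ=(1,1) retry=(1,1)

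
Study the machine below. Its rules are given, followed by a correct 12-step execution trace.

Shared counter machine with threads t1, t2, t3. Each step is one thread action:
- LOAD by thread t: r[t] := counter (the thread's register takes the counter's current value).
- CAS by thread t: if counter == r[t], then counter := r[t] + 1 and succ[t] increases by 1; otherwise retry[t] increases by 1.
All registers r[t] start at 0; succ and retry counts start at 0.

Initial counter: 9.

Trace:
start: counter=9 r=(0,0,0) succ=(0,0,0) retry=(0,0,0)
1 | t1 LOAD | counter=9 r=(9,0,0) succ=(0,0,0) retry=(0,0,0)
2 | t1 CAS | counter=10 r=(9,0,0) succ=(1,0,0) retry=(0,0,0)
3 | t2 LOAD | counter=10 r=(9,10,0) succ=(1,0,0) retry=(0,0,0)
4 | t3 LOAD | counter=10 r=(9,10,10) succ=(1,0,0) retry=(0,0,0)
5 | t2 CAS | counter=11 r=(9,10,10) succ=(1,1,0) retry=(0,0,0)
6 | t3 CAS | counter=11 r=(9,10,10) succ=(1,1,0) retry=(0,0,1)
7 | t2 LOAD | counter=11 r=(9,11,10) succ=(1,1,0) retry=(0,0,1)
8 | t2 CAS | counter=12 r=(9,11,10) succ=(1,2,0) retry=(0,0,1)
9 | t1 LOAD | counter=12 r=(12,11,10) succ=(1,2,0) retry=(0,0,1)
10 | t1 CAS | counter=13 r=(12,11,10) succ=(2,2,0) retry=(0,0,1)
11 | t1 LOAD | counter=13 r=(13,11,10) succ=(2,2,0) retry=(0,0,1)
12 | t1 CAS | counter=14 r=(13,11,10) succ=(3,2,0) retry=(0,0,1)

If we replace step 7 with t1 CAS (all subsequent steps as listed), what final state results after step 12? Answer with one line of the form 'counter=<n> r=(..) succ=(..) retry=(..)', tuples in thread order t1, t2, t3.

(re-executing from step 7 with the substitution; state before step 7: counter=11 r=(9,10,10) succ=(1,1,0) retry=(0,0,1))
7 | t1 CAS | counter=11 r=(9,10,10) succ=(1,1,0) retry=(1,0,1)
8 | t2 CAS | counter=11 r=(9,10,10) succ=(1,1,0) retry=(1,1,1)
9 | t1 LOAD | counter=11 r=(11,10,10) succ=(1,1,0) retry=(1,1,1)
10 | t1 CAS | counter=12 r=(11,10,10) succ=(2,1,0) retry=(1,1,1)
11 | t1 LOAD | counter=12 r=(12,10,10) succ=(2,1,0) retry=(1,1,1)
12 | t1 CAS | counter=13 r=(12,10,10) succ=(3,1,0) retry=(1,1,1)

counter=13 r=(12,10,10) succ=(3,1,0) retry=(1,1,1)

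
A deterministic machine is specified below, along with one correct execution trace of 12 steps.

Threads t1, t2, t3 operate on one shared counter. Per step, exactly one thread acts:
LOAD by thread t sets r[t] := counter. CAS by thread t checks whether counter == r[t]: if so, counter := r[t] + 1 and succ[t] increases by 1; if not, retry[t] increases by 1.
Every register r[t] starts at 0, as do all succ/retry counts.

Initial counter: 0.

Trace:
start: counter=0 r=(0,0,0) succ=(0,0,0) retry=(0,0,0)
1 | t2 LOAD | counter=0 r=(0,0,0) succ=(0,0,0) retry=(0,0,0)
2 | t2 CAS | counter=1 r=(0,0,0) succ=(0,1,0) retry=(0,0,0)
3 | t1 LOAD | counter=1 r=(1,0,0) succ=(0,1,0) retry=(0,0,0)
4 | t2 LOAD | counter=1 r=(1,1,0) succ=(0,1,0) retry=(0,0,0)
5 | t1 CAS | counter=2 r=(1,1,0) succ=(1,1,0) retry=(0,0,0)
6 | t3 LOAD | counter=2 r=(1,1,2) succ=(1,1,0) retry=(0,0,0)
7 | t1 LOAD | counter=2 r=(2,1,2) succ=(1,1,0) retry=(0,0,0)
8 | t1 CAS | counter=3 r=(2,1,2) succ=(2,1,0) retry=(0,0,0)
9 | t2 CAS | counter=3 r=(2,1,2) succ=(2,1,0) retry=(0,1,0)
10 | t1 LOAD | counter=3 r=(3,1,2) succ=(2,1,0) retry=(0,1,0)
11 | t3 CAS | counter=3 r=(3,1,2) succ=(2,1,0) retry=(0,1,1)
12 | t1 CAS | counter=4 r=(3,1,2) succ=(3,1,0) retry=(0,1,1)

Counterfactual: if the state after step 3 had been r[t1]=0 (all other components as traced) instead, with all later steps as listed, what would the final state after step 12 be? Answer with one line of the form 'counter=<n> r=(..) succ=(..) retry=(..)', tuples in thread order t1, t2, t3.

state after step 3 := counter=1 r=(0,0,0) succ=(0,1,0) retry=(0,0,0)
4 | t2 LOAD | counter=1 r=(0,1,0) succ=(0,1,0) retry=(0,0,0)
5 | t1 CAS | counter=1 r=(0,1,0) succ=(0,1,0) retry=(1,0,0)
6 | t3 LOAD | counter=1 r=(0,1,1) succ=(0,1,0) retry=(1,0,0)
7 | t1 LOAD | counter=1 r=(1,1,1) succ=(0,1,0) retry=(1,0,0)
8 | t1 CAS | counter=2 r=(1,1,1) succ=(1,1,0) retry=(1,0,0)
9 | t2 CAS | counter=2 r=(1,1,1) succ=(1,1,0) retry=(1,1,0)
10 | t1 LOAD | counter=2 r=(2,1,1) succ=(1,1,0) retry=(1,1,0)
11 | t3 CAS | counter=2 r=(2,1,1) succ=(1,1,0) retry=(1,1,1)
12 | t1 CAS | counter=3 r=(2,1,1) succ=(2,1,0) retry=(1,1,1)

counter=3 r=(2,1,1) succ=(2,1,0) retry=(1,1,1)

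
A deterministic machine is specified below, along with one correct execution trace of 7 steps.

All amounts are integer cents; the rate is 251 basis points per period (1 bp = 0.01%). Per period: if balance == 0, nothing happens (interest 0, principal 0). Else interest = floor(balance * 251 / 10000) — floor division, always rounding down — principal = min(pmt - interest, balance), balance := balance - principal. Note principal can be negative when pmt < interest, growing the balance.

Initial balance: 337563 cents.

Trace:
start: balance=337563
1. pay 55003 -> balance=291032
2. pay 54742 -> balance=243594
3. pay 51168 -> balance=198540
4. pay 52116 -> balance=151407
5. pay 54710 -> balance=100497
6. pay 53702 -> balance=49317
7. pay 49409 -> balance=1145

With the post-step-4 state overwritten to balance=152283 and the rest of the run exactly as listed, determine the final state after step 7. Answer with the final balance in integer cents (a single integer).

state after step 4 := balance=152283
5. pay 54710 -> balance=101395
6. pay 53702 -> balance=50238
7. pay 49409 -> balance=2089

2089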